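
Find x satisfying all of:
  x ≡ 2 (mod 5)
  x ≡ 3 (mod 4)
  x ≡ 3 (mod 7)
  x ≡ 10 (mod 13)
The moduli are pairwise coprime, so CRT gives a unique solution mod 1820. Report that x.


Product of moduli M = 5 · 4 · 7 · 13 = 1820.
Merge one congruence at a time:
  Start: x ≡ 2 (mod 5).
  Combine with x ≡ 3 (mod 4); new modulus lcm = 20.
    Write x = 2 + 5·t and substitute into x ≡ 3 (mod 4): 5·t ≡ 3 − 2 = 1 (mod 4).
    Reduce coefficients mod 4: 1·t ≡ 1 (mod 4).
    So t ≡ 1 (mod 4).
    Then x = 2 + 5·1 = 7, valid modulo lcm(5, 4) = 20: x ≡ 7 (mod 20).
  Combine with x ≡ 3 (mod 7); new modulus lcm = 140.
    Write x = 7 + 20·t and substitute into x ≡ 3 (mod 7): 20·t ≡ 3 − 7 = -4 (mod 7).
    Reduce coefficients mod 7: 6·t ≡ 3 (mod 7).
    The inverse of 6 mod 7 is 6 (since 6·6 = 36 = 5·7 + 1), so t ≡ 6·3 = 18 ≡ 4 (mod 7).
    Then x = 7 + 20·4 = 87, valid modulo lcm(20, 7) = 140: x ≡ 87 (mod 140).
  Combine with x ≡ 10 (mod 13); new modulus lcm = 1820.
    Write x = 87 + 140·t and substitute into x ≡ 10 (mod 13): 140·t ≡ 10 − 87 = -77 (mod 13).
    Reduce coefficients mod 13: 10·t ≡ 1 (mod 13).
    The inverse of 10 mod 13 is 4 (since 10·4 = 40 = 3·13 + 1), so t ≡ 4·1 = 4 ≡ 4 (mod 13).
    Then x = 87 + 140·4 = 647, valid modulo lcm(140, 13) = 1820: x ≡ 647 (mod 1820).
Verify against each original: 647 mod 5 = 2, 647 mod 4 = 3, 647 mod 7 = 3, 647 mod 13 = 10.

x ≡ 647 (mod 1820).


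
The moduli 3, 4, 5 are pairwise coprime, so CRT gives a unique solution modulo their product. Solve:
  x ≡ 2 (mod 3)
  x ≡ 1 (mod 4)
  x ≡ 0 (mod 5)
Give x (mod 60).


Moduli 3, 4, 5 are pairwise coprime; by CRT there is a unique solution modulo M = 3 · 4 · 5 = 60.
Solve pairwise, accumulating the modulus:
  Start with x ≡ 2 (mod 3).
  Combine with x ≡ 1 (mod 4): since gcd(3, 4) = 1, we get a unique residue mod 12.
    Write x = 2 + 3·t and substitute into x ≡ 1 (mod 4): 3·t ≡ 1 − 2 = -1 (mod 4).
    Reduce coefficients mod 4: 3·t ≡ 3 (mod 4).
    The inverse of 3 mod 4 is 3 (since 3·3 = 9 = 2·4 + 1), so t ≡ 3·3 = 9 ≡ 1 (mod 4).
    Then x = 2 + 3·1 = 5, valid modulo lcm(3, 4) = 12: x ≡ 5 (mod 12).
  Combine with x ≡ 0 (mod 5): since gcd(12, 5) = 1, we get a unique residue mod 60.
    Write x = 5 + 12·t and substitute into x ≡ 0 (mod 5): 12·t ≡ 0 − 5 = -5 (mod 5).
    Reduce coefficients mod 5: 2·t ≡ 0 (mod 5).
    The inverse of 2 mod 5 is 3 (since 2·3 = 6 = 1·5 + 1), so t ≡ 3·0 = 0 ≡ 0 (mod 5).
    Then x = 5 + 12·0 = 5, valid modulo lcm(12, 5) = 60: x ≡ 5 (mod 60).
Verify: 5 mod 3 = 2 ✓, 5 mod 4 = 1 ✓, 5 mod 5 = 0 ✓.

x ≡ 5 (mod 60).


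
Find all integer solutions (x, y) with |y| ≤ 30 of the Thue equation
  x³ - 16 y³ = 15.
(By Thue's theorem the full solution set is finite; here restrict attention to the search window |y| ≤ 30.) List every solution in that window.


The equation is x³ - 16y³ = 15. For fixed y, x³ = 16·y³ + 15, so a solution requires the RHS to be a perfect cube.
Strategy: iterate y from -30 to 30, compute RHS = 16·y³ + 15, and check whether it is a (positive or negative) perfect cube.
Check small values of y:
  y = 0: RHS = 15 is not a perfect cube.
  y = 1: RHS = 31 is not a perfect cube.
  y = -1: RHS = -1 = (-1)³ ⇒ x = -1 works.
  y = 2: RHS = 143 is not a perfect cube.
  y = -2: RHS = -113 is not a perfect cube.
  y = 3: RHS = 447 is not a perfect cube.
  y = -3: RHS = -417 is not a perfect cube.
Continuing the search up to |y| = 30 finds no further solutions beyond those listed.
Collected solutions: (-1, -1).

Solutions (with |y| ≤ 30): (-1, -1).


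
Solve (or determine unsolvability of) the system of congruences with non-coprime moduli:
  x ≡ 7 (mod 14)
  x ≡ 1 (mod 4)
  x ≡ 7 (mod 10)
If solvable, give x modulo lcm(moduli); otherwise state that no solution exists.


Moduli 14, 4, 10 are not pairwise coprime, so CRT works modulo lcm(m_i) when all pairwise compatibility conditions hold.
Pairwise compatibility: gcd(m_i, m_j) must divide a_i - a_j for every pair.
Merge one congruence at a time:
  Start: x ≡ 7 (mod 14).
  Combine with x ≡ 1 (mod 4): gcd(14, 4) = 2; 1 - 7 = -6, which IS divisible by 2, so compatible.
    Write x = 7 + 14·t and substitute into x ≡ 1 (mod 4): 14·t ≡ 1 − 7 = -6 (mod 4).
    Divide the congruence (and modulus) by g = 2: 7·t ≡ -3 (mod 2).
    Reduce coefficients mod 2: 1·t ≡ 1 (mod 2).
    So t ≡ 1 (mod 2).
    Then x = 7 + 14·1 = 21, valid modulo lcm(14, 4) = 28: x ≡ 21 (mod 28).
  Combine with x ≡ 7 (mod 10): gcd(28, 10) = 2; 7 - 21 = -14, which IS divisible by 2, so compatible.
    Write x = 21 + 28·t and substitute into x ≡ 7 (mod 10): 28·t ≡ 7 − 21 = -14 (mod 10).
    Divide the congruence (and modulus) by g = 2: 14·t ≡ -7 (mod 5).
    Reduce coefficients mod 5: 4·t ≡ 3 (mod 5).
    The inverse of 4 mod 5 is 4 (since 4·4 = 16 = 3·5 + 1), so t ≡ 4·3 = 12 ≡ 2 (mod 5).
    Then x = 21 + 28·2 = 77, valid modulo lcm(28, 10) = 140: x ≡ 77 (mod 140).
Verify: 77 mod 14 = 7, 77 mod 4 = 1, 77 mod 10 = 7.

x ≡ 77 (mod 140).


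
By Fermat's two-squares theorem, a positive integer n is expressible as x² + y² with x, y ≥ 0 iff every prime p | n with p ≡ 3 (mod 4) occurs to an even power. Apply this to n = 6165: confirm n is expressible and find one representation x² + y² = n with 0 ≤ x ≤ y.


Step 1: Factor n = 6165 = 3^2 · 5 · 137.
Step 2: Check the mod-4 condition on each prime factor: 3 ≡ 3 (mod 4), exponent 2 (must be even); 5 ≡ 1 (mod 4), exponent 1; 137 ≡ 1 (mod 4), exponent 1.
All primes ≡ 3 (mod 4) appear to even exponent (or don't appear), so by the two-squares theorem n IS expressible as a sum of two squares.
Step 3: Build a representation. Group n = k² · m with k = 3 and m = 5 · 137 = 685 (a product of primes ≡ 1 (mod 4)); a representation of m scales to one of n via (k·x)² + (k·y)² = k²(x² + y²). Each prime p ≡ 1 (mod 4) is itself a sum of two squares; find a² by testing p − a² for a perfect square:
  5: 5 − 1² = 4 = 2² ⇒ 5 = 1² + 2².
  137: 137 − 1² = 136, 137 − 2² = 133, 137 − 3² = 128, 137 − 4² = 121 = 11² ⇒ 137 = 4² + 11².
  Combine using the Brahmagupta–Fibonacci identity (a² + b²)(c² + d²) = (ac − bd)² + (ad + bc)² = (ac + bd)² + (ad − bc)²:
  5 · 137 = 685: from (1² + 2²)(4² + 11²), take (1·4 − 2·11, 1·11 + 2·4) = (4 − 22, 11 + 8) = (-18, 19); dropping signs (only squares matter) gives (18, 19); check 18² + 19² = 324 + 361 = 685 ✓.
  Scale by k = 3: (3·18, 3·19) = (54, 57).
Step 4: Order so x ≤ y and verify: 54² + 57² = 2916 + 3249 = 6165 = n. ✓

n = 6165 = 54² + 57² (one valid representation with x ≤ y).


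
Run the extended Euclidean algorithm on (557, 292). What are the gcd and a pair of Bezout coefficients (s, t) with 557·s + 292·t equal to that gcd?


Euclidean algorithm on (557, 292) — divide until remainder is 0:
  557 = 1 · 292 + 265
  292 = 1 · 265 + 27
  265 = 9 · 27 + 22
  27 = 1 · 22 + 5
  22 = 4 · 5 + 2
  5 = 2 · 2 + 1
  2 = 2 · 1 + 0
gcd(557, 292) = 1.
Track Bezout coefficients alongside the remainders: start with r₀ = 557 = a·1 + b·0 (s = 1, t = 0) and r₁ = 292 = a·0 + b·1 (s = 0, t = 1); each new remainder r_{k+1} = r_{k-1} − q_k·r_k inherits s_{k+1} = s_{k-1} − q_k·s_k, t_{k+1} = t_{k-1} − q_k·t_k, so r_k = a·s_k + b·t_k at every step:
  q = 1: r = 265, s = 1 − 1·0 = 1, t = 0 − 1·1 = -1  (check: 557·1 + 292·(-1) = 265)
  q = 1: r = 27, s = 0 − 1·1 = -1, t = 1 − 1·(-1) = 2  (check: 557·(-1) + 292·2 = 27)
  q = 9: r = 22, s = 1 − 9·(-1) = 10, t = -1 − 9·2 = -19  (check: 557·10 + 292·(-19) = 22)
  q = 1: r = 5, s = -1 − 1·10 = -11, t = 2 − 1·(-19) = 21  (check: 557·(-11) + 292·21 = 5)
  q = 4: r = 2, s = 10 − 4·(-11) = 54, t = -19 − 4·21 = -103  (check: 557·54 + 292·(-103) = 2)
  q = 2: r = 1, s = -11 − 2·54 = -119, t = 21 − 2·(-103) = 227  (check: 557·(-119) + 292·227 = 1)
The row with r = 1 (the gcd) gives the Bezout coefficients s = -119, t = 227.
Result: 557 · (-119) + 292 · (227) = 1.

gcd(557, 292) = 1; s = -119, t = 227 (check: 557·(-119) + 292·227 = 1).


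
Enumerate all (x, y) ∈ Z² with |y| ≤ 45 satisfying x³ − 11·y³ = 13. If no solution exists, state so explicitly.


The equation is x³ - 11y³ = 13. For fixed y, x³ = 11·y³ + 13, so a solution requires the RHS to be a perfect cube.
Strategy: iterate y from -45 to 45, compute RHS = 11·y³ + 13, and check whether it is a (positive or negative) perfect cube.
Check small values of y:
  y = 0: RHS = 13 is not a perfect cube.
  y = 1: RHS = 24 is not a perfect cube.
  y = -1: RHS = 2 is not a perfect cube.
  y = 2: RHS = 101 is not a perfect cube.
  y = -2: RHS = -75 is not a perfect cube.
  y = 3: RHS = 310 is not a perfect cube.
  y = -3: RHS = -284 is not a perfect cube.
Continuing the search up to |y| = 45 finds no solutions either.
No (x, y) in the scanned range satisfies the equation.

No integer solutions with |y| ≤ 45.


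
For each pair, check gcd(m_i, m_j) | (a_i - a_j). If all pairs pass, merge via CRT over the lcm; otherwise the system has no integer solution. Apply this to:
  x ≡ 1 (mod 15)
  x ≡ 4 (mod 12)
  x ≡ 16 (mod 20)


Moduli 15, 12, 20 are not pairwise coprime, so CRT works modulo lcm(m_i) when all pairwise compatibility conditions hold.
Pairwise compatibility: gcd(m_i, m_j) must divide a_i - a_j for every pair.
Merge one congruence at a time:
  Start: x ≡ 1 (mod 15).
  Combine with x ≡ 4 (mod 12): gcd(15, 12) = 3; 4 - 1 = 3, which IS divisible by 3, so compatible.
    Write x = 1 + 15·t and substitute into x ≡ 4 (mod 12): 15·t ≡ 4 − 1 = 3 (mod 12).
    Divide the congruence (and modulus) by g = 3: 5·t ≡ 1 (mod 4).
    Reduce coefficients mod 4: 1·t ≡ 1 (mod 4).
    So t ≡ 1 (mod 4).
    Then x = 1 + 15·1 = 16, valid modulo lcm(15, 12) = 60: x ≡ 16 (mod 60).
  Combine with x ≡ 16 (mod 20): gcd(60, 20) = 20; 16 - 16 = 0, which IS divisible by 20, so compatible.
    Write x = 16 + 60·t and substitute into x ≡ 16 (mod 20): 60·t ≡ 16 − 16 = 0 (mod 20).
    Divide the congruence (and modulus) by g = 20: 3·t ≡ 0 (mod 1).
    Modulo 1 every t works; take t = 0.
    Then x = 16 + 60·0 = 16, valid modulo lcm(60, 20) = 60: x ≡ 16 (mod 60).
Verify: 16 mod 15 = 1, 16 mod 12 = 4, 16 mod 20 = 16.

x ≡ 16 (mod 60).


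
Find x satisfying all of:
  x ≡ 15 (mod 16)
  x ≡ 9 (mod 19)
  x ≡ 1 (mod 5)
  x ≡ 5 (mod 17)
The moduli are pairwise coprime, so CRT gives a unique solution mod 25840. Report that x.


Product of moduli M = 16 · 19 · 5 · 17 = 25840.
Merge one congruence at a time:
  Start: x ≡ 15 (mod 16).
  Combine with x ≡ 9 (mod 19); new modulus lcm = 304.
    Write x = 15 + 16·t and substitute into x ≡ 9 (mod 19): 16·t ≡ 9 − 15 = -6 (mod 19).
    Reduce coefficients mod 19: 16·t ≡ 13 (mod 19).
    The inverse of 16 mod 19 is 6 (since 16·6 = 96 = 5·19 + 1), so t ≡ 6·13 = 78 ≡ 2 (mod 19).
    Then x = 15 + 16·2 = 47, valid modulo lcm(16, 19) = 304: x ≡ 47 (mod 304).
  Combine with x ≡ 1 (mod 5); new modulus lcm = 1520.
    Write x = 47 + 304·t and substitute into x ≡ 1 (mod 5): 304·t ≡ 1 − 47 = -46 (mod 5).
    Reduce coefficients mod 5: 4·t ≡ 4 (mod 5).
    The inverse of 4 mod 5 is 4 (since 4·4 = 16 = 3·5 + 1), so t ≡ 4·4 = 16 ≡ 1 (mod 5).
    Then x = 47 + 304·1 = 351, valid modulo lcm(304, 5) = 1520: x ≡ 351 (mod 1520).
  Combine with x ≡ 5 (mod 17); new modulus lcm = 25840.
    Write x = 351 + 1520·t and substitute into x ≡ 5 (mod 17): 1520·t ≡ 5 − 351 = -346 (mod 17).
    Reduce coefficients mod 17: 7·t ≡ 11 (mod 17).
    The inverse of 7 mod 17 is 5 (since 7·5 = 35 = 2·17 + 1), so t ≡ 5·11 = 55 ≡ 4 (mod 17).
    Then x = 351 + 1520·4 = 6431, valid modulo lcm(1520, 17) = 25840: x ≡ 6431 (mod 25840).
Verify against each original: 6431 mod 16 = 15, 6431 mod 19 = 9, 6431 mod 5 = 1, 6431 mod 17 = 5.

x ≡ 6431 (mod 25840).


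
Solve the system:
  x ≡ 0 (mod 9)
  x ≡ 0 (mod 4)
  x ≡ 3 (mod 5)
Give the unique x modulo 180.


Moduli 9, 4, 5 are pairwise coprime; by CRT there is a unique solution modulo M = 9 · 4 · 5 = 180.
Solve pairwise, accumulating the modulus:
  Start with x ≡ 0 (mod 9).
  Combine with x ≡ 0 (mod 4): since gcd(9, 4) = 1, we get a unique residue mod 36.
    Write x = 0 + 9·t and substitute into x ≡ 0 (mod 4): 9·t ≡ 0 − 0 = 0 (mod 4).
    Reduce coefficients mod 4: 1·t ≡ 0 (mod 4).
    So t ≡ 0 (mod 4).
    Then x = 0 + 9·0 = 0, valid modulo lcm(9, 4) = 36: x ≡ 0 (mod 36).
  Combine with x ≡ 3 (mod 5): since gcd(36, 5) = 1, we get a unique residue mod 180.
    Write x = 0 + 36·t and substitute into x ≡ 3 (mod 5): 36·t ≡ 3 − 0 = 3 (mod 5).
    Reduce coefficients mod 5: 1·t ≡ 3 (mod 5).
    So t ≡ 3 (mod 5).
    Then x = 0 + 36·3 = 108, valid modulo lcm(36, 5) = 180: x ≡ 108 (mod 180).
Verify: 108 mod 9 = 0 ✓, 108 mod 4 = 0 ✓, 108 mod 5 = 3 ✓.

x ≡ 108 (mod 180).


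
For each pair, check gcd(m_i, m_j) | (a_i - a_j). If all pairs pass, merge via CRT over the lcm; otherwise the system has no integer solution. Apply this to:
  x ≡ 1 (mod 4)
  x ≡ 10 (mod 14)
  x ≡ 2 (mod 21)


Moduli 4, 14, 21 are not pairwise coprime, so CRT works modulo lcm(m_i) when all pairwise compatibility conditions hold.
Pairwise compatibility: gcd(m_i, m_j) must divide a_i - a_j for every pair.
Merge one congruence at a time:
  Start: x ≡ 1 (mod 4).
  Combine with x ≡ 10 (mod 14): gcd(4, 14) = 2, and 10 - 1 = 9 is NOT divisible by 2.
    ⇒ system is inconsistent (no integer solution).

No solution (the system is inconsistent).


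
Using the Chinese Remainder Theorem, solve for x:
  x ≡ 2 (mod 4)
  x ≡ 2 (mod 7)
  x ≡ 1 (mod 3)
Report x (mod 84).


Moduli 4, 7, 3 are pairwise coprime; by CRT there is a unique solution modulo M = 4 · 7 · 3 = 84.
Solve pairwise, accumulating the modulus:
  Start with x ≡ 2 (mod 4).
  Combine with x ≡ 2 (mod 7): since gcd(4, 7) = 1, we get a unique residue mod 28.
    Write x = 2 + 4·t and substitute into x ≡ 2 (mod 7): 4·t ≡ 2 − 2 = 0 (mod 7).
    The inverse of 4 mod 7 is 2 (since 4·2 = 8 = 1·7 + 1), so t ≡ 2·0 = 0 ≡ 0 (mod 7).
    Then x = 2 + 4·0 = 2, valid modulo lcm(4, 7) = 28: x ≡ 2 (mod 28).
  Combine with x ≡ 1 (mod 3): since gcd(28, 3) = 1, we get a unique residue mod 84.
    Write x = 2 + 28·t and substitute into x ≡ 1 (mod 3): 28·t ≡ 1 − 2 = -1 (mod 3).
    Reduce coefficients mod 3: 1·t ≡ 2 (mod 3).
    So t ≡ 2 (mod 3).
    Then x = 2 + 28·2 = 58, valid modulo lcm(28, 3) = 84: x ≡ 58 (mod 84).
Verify: 58 mod 4 = 2 ✓, 58 mod 7 = 2 ✓, 58 mod 3 = 1 ✓.

x ≡ 58 (mod 84).


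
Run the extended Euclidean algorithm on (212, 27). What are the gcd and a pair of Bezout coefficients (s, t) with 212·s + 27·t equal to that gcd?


Euclidean algorithm on (212, 27) — divide until remainder is 0:
  212 = 7 · 27 + 23
  27 = 1 · 23 + 4
  23 = 5 · 4 + 3
  4 = 1 · 3 + 1
  3 = 3 · 1 + 0
gcd(212, 27) = 1.
Track Bezout coefficients alongside the remainders: start with r₀ = 212 = a·1 + b·0 (s = 1, t = 0) and r₁ = 27 = a·0 + b·1 (s = 0, t = 1); each new remainder r_{k+1} = r_{k-1} − q_k·r_k inherits s_{k+1} = s_{k-1} − q_k·s_k, t_{k+1} = t_{k-1} − q_k·t_k, so r_k = a·s_k + b·t_k at every step:
  q = 7: r = 23, s = 1 − 7·0 = 1, t = 0 − 7·1 = -7  (check: 212·1 + 27·(-7) = 23)
  q = 1: r = 4, s = 0 − 1·1 = -1, t = 1 − 1·(-7) = 8  (check: 212·(-1) + 27·8 = 4)
  q = 5: r = 3, s = 1 − 5·(-1) = 6, t = -7 − 5·8 = -47  (check: 212·6 + 27·(-47) = 3)
  q = 1: r = 1, s = -1 − 1·6 = -7, t = 8 − 1·(-47) = 55  (check: 212·(-7) + 27·55 = 1)
The row with r = 1 (the gcd) gives the Bezout coefficients s = -7, t = 55.
Result: 212 · (-7) + 27 · (55) = 1.

gcd(212, 27) = 1; s = -7, t = 55 (check: 212·(-7) + 27·55 = 1).


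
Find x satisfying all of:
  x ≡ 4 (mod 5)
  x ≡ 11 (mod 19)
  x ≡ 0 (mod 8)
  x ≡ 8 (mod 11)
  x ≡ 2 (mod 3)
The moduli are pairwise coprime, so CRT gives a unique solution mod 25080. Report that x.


Product of moduli M = 5 · 19 · 8 · 11 · 3 = 25080.
Merge one congruence at a time:
  Start: x ≡ 4 (mod 5).
  Combine with x ≡ 11 (mod 19); new modulus lcm = 95.
    Write x = 4 + 5·t and substitute into x ≡ 11 (mod 19): 5·t ≡ 11 − 4 = 7 (mod 19).
    The inverse of 5 mod 19 is 4 (since 5·4 = 20 = 1·19 + 1), so t ≡ 4·7 = 28 ≡ 9 (mod 19).
    Then x = 4 + 5·9 = 49, valid modulo lcm(5, 19) = 95: x ≡ 49 (mod 95).
  Combine with x ≡ 0 (mod 8); new modulus lcm = 760.
    Write x = 49 + 95·t and substitute into x ≡ 0 (mod 8): 95·t ≡ 0 − 49 = -49 (mod 8).
    Reduce coefficients mod 8: 7·t ≡ 7 (mod 8).
    The inverse of 7 mod 8 is 7 (since 7·7 = 49 = 6·8 + 1), so t ≡ 7·7 = 49 ≡ 1 (mod 8).
    Then x = 49 + 95·1 = 144, valid modulo lcm(95, 8) = 760: x ≡ 144 (mod 760).
  Combine with x ≡ 8 (mod 11); new modulus lcm = 8360.
    Write x = 144 + 760·t and substitute into x ≡ 8 (mod 11): 760·t ≡ 8 − 144 = -136 (mod 11).
    Reduce coefficients mod 11: 1·t ≡ 7 (mod 11).
    So t ≡ 7 (mod 11).
    Then x = 144 + 760·7 = 5464, valid modulo lcm(760, 11) = 8360: x ≡ 5464 (mod 8360).
  Combine with x ≡ 2 (mod 3); new modulus lcm = 25080.
    Write x = 5464 + 8360·t and substitute into x ≡ 2 (mod 3): 8360·t ≡ 2 − 5464 = -5462 (mod 3).
    Reduce coefficients mod 3: 2·t ≡ 1 (mod 3).
    The inverse of 2 mod 3 is 2 (since 2·2 = 4 = 1·3 + 1), so t ≡ 2·1 = 2 ≡ 2 (mod 3).
    Then x = 5464 + 8360·2 = 22184, valid modulo lcm(8360, 3) = 25080: x ≡ 22184 (mod 25080).
Verify against each original: 22184 mod 5 = 4, 22184 mod 19 = 11, 22184 mod 8 = 0, 22184 mod 11 = 8, 22184 mod 3 = 2.

x ≡ 22184 (mod 25080).


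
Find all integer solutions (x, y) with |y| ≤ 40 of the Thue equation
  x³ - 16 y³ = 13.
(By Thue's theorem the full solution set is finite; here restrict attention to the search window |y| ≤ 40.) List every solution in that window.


The equation is x³ - 16y³ = 13. For fixed y, x³ = 16·y³ + 13, so a solution requires the RHS to be a perfect cube.
Strategy: iterate y from -40 to 40, compute RHS = 16·y³ + 13, and check whether it is a (positive or negative) perfect cube.
Check small values of y:
  y = 0: RHS = 13 is not a perfect cube.
  y = 1: RHS = 29 is not a perfect cube.
  y = -1: RHS = -3 is not a perfect cube.
  y = 2: RHS = 141 is not a perfect cube.
  y = -2: RHS = -115 is not a perfect cube.
  y = 3: RHS = 445 is not a perfect cube.
  y = -3: RHS = -419 is not a perfect cube.
Continuing the search up to |y| = 40 finds no solutions either.
No (x, y) in the scanned range satisfies the equation.

No integer solutions with |y| ≤ 40.


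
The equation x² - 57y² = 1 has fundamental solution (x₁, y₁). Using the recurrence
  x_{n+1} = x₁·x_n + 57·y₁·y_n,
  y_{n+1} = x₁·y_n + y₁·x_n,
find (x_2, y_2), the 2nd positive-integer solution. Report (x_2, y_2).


Step 1: Find the fundamental solution (x₁, y₁) of x² - 57y² = 1.
  Expand √57 as a continued fraction. a₀ = ⌊√57⌋ = 7; iterate m_{k+1} = d_k·a_k − m_k, d_{k+1} = (57 − m_{k+1}²)/d_k, a_{k+1} = ⌊(a₀ + m_{k+1})/d_{k+1}⌋ (starting m₀ = 0, d₀ = 1), with convergents p_k = a_k·p_{k-1} + p_{k-2}, q_k = a_k·q_{k-1} + q_{k-2} (p₋₁ = 1, q₋₁ = 0):
  k = 0: a₀ = 7; p₀/q₀ = 7/1; p₀² − 57·q₀² = 49 − 57 = -8.
  k = 1: m = 7, d = 8, a = ⌊(7 + 7)/8⌋ = 1; p/q = (1·7 + 1)/(1·1 + 0) = 8/1; p² − 57·q² = 64 − 57 = 7.
  k = 2: m = 1, d = 7, a = ⌊(7 + 1)/7⌋ = 1; p/q = (1·8 + 7)/(1·1 + 1) = 15/2; p² − 57·q² = 225 − 228 = -3.
  k = 3: m = 6, d = 3, a = ⌊(7 + 6)/3⌋ = 4; p/q = (4·15 + 8)/(4·2 + 1) = 68/9; p² − 57·q² = 4624 − 4617 = 7.
  k = 4: m = 6, d = 7, a = ⌊(7 + 6)/7⌋ = 1; p/q = (1·68 + 15)/(1·9 + 2) = 83/11; p² − 57·q² = 6889 − 6897 = -8.
  k = 5: m = 1, d = 8, a = ⌊(7 + 1)/8⌋ = 1; p/q = (1·83 + 68)/(1·11 + 9) = 151/20; p² − 57·q² = 22801 − 22800 = 1.
  The first convergent with p² − 57·q² = 1 gives the fundamental solution (x₁, y₁) = (151, 20).
Step 2: Apply the recurrence (x_{n+1}, y_{n+1}) = (x₁x_n + 57y₁y_n, x₁y_n + y₁x_n) repeatedly.
  From (x_1, y_1) = (151, 20): x_2 = 151·151 + 57·20·20 = 45601; y_2 = 151·20 + 20·151 = 6040.
Step 3: Verify x_2² - 57·y_2² = 2079451201 - 2079451200 = 1 (should be 1). ✓

(x_1, y_1) = (151, 20); (x_2, y_2) = (45601, 6040).


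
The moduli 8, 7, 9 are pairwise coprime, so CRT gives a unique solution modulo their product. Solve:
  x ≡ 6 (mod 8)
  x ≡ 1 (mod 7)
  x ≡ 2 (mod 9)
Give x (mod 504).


Moduli 8, 7, 9 are pairwise coprime; by CRT there is a unique solution modulo M = 8 · 7 · 9 = 504.
Solve pairwise, accumulating the modulus:
  Start with x ≡ 6 (mod 8).
  Combine with x ≡ 1 (mod 7): since gcd(8, 7) = 1, we get a unique residue mod 56.
    Write x = 6 + 8·t and substitute into x ≡ 1 (mod 7): 8·t ≡ 1 − 6 = -5 (mod 7).
    Reduce coefficients mod 7: 1·t ≡ 2 (mod 7).
    So t ≡ 2 (mod 7).
    Then x = 6 + 8·2 = 22, valid modulo lcm(8, 7) = 56: x ≡ 22 (mod 56).
  Combine with x ≡ 2 (mod 9): since gcd(56, 9) = 1, we get a unique residue mod 504.
    Write x = 22 + 56·t and substitute into x ≡ 2 (mod 9): 56·t ≡ 2 − 22 = -20 (mod 9).
    Reduce coefficients mod 9: 2·t ≡ 7 (mod 9).
    The inverse of 2 mod 9 is 5 (since 2·5 = 10 = 1·9 + 1), so t ≡ 5·7 = 35 ≡ 8 (mod 9).
    Then x = 22 + 56·8 = 470, valid modulo lcm(56, 9) = 504: x ≡ 470 (mod 504).
Verify: 470 mod 8 = 6 ✓, 470 mod 7 = 1 ✓, 470 mod 9 = 2 ✓.

x ≡ 470 (mod 504).


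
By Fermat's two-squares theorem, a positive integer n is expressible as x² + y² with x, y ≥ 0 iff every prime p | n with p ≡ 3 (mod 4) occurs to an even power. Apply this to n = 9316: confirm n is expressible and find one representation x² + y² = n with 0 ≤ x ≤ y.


Step 1: Factor n = 9316 = 2^2 · 17 · 137.
Step 2: Check the mod-4 condition on each prime factor: 2 = 2 (special); 17 ≡ 1 (mod 4), exponent 1; 137 ≡ 1 (mod 4), exponent 1.
All primes ≡ 3 (mod 4) appear to even exponent (or don't appear), so by the two-squares theorem n IS expressible as a sum of two squares.
Step 3: Build a representation. Group n = k² · m with k = 2 and m = 17 · 137 = 2329 (a product of primes ≡ 1 (mod 4)); a representation of m scales to one of n via (k·x)² + (k·y)² = k²(x² + y²). Each prime p ≡ 1 (mod 4) is itself a sum of two squares; find a² by testing p − a² for a perfect square:
  17: 17 − 1² = 16 = 4² ⇒ 17 = 1² + 4².
  137: 137 − 1² = 136, 137 − 2² = 133, 137 − 3² = 128, 137 − 4² = 121 = 11² ⇒ 137 = 4² + 11².
  Combine using the Brahmagupta–Fibonacci identity (a² + b²)(c² + d²) = (ac − bd)² + (ad + bc)² = (ac + bd)² + (ad − bc)²:
  17 · 137 = 2329: from (1² + 4²)(4² + 11²), take (1·4 − 4·11, 1·11 + 4·4) = (4 − 44, 11 + 16) = (-40, 27); dropping signs (only squares matter) gives (40, 27); check 40² + 27² = 1600 + 729 = 2329 ✓.
  Scale by k = 2: (2·40, 2·27) = (80, 54).
Step 4: Order so x ≤ y and verify: 54² + 80² = 2916 + 6400 = 9316 = n. ✓

n = 9316 = 54² + 80² (one valid representation with x ≤ y).


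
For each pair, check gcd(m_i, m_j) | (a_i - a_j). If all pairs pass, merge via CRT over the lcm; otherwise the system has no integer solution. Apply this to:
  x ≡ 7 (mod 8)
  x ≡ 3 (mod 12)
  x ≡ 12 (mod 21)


Moduli 8, 12, 21 are not pairwise coprime, so CRT works modulo lcm(m_i) when all pairwise compatibility conditions hold.
Pairwise compatibility: gcd(m_i, m_j) must divide a_i - a_j for every pair.
Merge one congruence at a time:
  Start: x ≡ 7 (mod 8).
  Combine with x ≡ 3 (mod 12): gcd(8, 12) = 4; 3 - 7 = -4, which IS divisible by 4, so compatible.
    Write x = 7 + 8·t and substitute into x ≡ 3 (mod 12): 8·t ≡ 3 − 7 = -4 (mod 12).
    Divide the congruence (and modulus) by g = 4: 2·t ≡ -1 (mod 3).
    Reduce coefficients mod 3: 2·t ≡ 2 (mod 3).
    The inverse of 2 mod 3 is 2 (since 2·2 = 4 = 1·3 + 1), so t ≡ 2·2 = 4 ≡ 1 (mod 3).
    Then x = 7 + 8·1 = 15, valid modulo lcm(8, 12) = 24: x ≡ 15 (mod 24).
  Combine with x ≡ 12 (mod 21): gcd(24, 21) = 3; 12 - 15 = -3, which IS divisible by 3, so compatible.
    Write x = 15 + 24·t and substitute into x ≡ 12 (mod 21): 24·t ≡ 12 − 15 = -3 (mod 21).
    Divide the congruence (and modulus) by g = 3: 8·t ≡ -1 (mod 7).
    Reduce coefficients mod 7: 1·t ≡ 6 (mod 7).
    So t ≡ 6 (mod 7).
    Then x = 15 + 24·6 = 159, valid modulo lcm(24, 21) = 168: x ≡ 159 (mod 168).
Verify: 159 mod 8 = 7, 159 mod 12 = 3, 159 mod 21 = 12.

x ≡ 159 (mod 168).


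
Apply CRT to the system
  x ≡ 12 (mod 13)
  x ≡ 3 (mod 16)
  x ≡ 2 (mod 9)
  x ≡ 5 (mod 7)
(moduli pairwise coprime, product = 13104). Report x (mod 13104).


Product of moduli M = 13 · 16 · 9 · 7 = 13104.
Merge one congruence at a time:
  Start: x ≡ 12 (mod 13).
  Combine with x ≡ 3 (mod 16); new modulus lcm = 208.
    Write x = 12 + 13·t and substitute into x ≡ 3 (mod 16): 13·t ≡ 3 − 12 = -9 (mod 16).
    Reduce coefficients mod 16: 13·t ≡ 7 (mod 16).
    The inverse of 13 mod 16 is 5 (since 13·5 = 65 = 4·16 + 1), so t ≡ 5·7 = 35 ≡ 3 (mod 16).
    Then x = 12 + 13·3 = 51, valid modulo lcm(13, 16) = 208: x ≡ 51 (mod 208).
  Combine with x ≡ 2 (mod 9); new modulus lcm = 1872.
    Write x = 51 + 208·t and substitute into x ≡ 2 (mod 9): 208·t ≡ 2 − 51 = -49 (mod 9).
    Reduce coefficients mod 9: 1·t ≡ 5 (mod 9).
    So t ≡ 5 (mod 9).
    Then x = 51 + 208·5 = 1091, valid modulo lcm(208, 9) = 1872: x ≡ 1091 (mod 1872).
  Combine with x ≡ 5 (mod 7); new modulus lcm = 13104.
    Write x = 1091 + 1872·t and substitute into x ≡ 5 (mod 7): 1872·t ≡ 5 − 1091 = -1086 (mod 7).
    Reduce coefficients mod 7: 3·t ≡ 6 (mod 7).
    The inverse of 3 mod 7 is 5 (since 3·5 = 15 = 2·7 + 1), so t ≡ 5·6 = 30 ≡ 2 (mod 7).
    Then x = 1091 + 1872·2 = 4835, valid modulo lcm(1872, 7) = 13104: x ≡ 4835 (mod 13104).
Verify against each original: 4835 mod 13 = 12, 4835 mod 16 = 3, 4835 mod 9 = 2, 4835 mod 7 = 5.

x ≡ 4835 (mod 13104).


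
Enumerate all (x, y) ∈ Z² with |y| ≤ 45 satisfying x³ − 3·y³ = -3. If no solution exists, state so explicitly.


The equation is x³ - 3y³ = -3. For fixed y, x³ = 3·y³ − 3, so a solution requires the RHS to be a perfect cube.
Strategy: iterate y from -45 to 45, compute RHS = 3·y³ − 3, and check whether it is a (positive or negative) perfect cube.
Check small values of y:
  y = 0: RHS = -3 is not a perfect cube.
  y = 1: RHS = 0 = (0)³ ⇒ x = 0 works.
  y = -1: RHS = -6 is not a perfect cube.
  y = 2: RHS = 21 is not a perfect cube.
  y = -2: RHS = -27 = (-3)³ ⇒ x = -3 works.
  y = 3: RHS = 78 is not a perfect cube.
  y = -3: RHS = -84 is not a perfect cube.
Continuing the search up to |y| = 45 finds no further solutions beyond those listed.
Collected solutions: (0, 1), (-3, -2).

Solutions (with |y| ≤ 45): (0, 1), (-3, -2).


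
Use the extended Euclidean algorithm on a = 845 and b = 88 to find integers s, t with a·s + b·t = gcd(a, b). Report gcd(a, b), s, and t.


Euclidean algorithm on (845, 88) — divide until remainder is 0:
  845 = 9 · 88 + 53
  88 = 1 · 53 + 35
  53 = 1 · 35 + 18
  35 = 1 · 18 + 17
  18 = 1 · 17 + 1
  17 = 17 · 1 + 0
gcd(845, 88) = 1.
Track Bezout coefficients alongside the remainders: start with r₀ = 845 = a·1 + b·0 (s = 1, t = 0) and r₁ = 88 = a·0 + b·1 (s = 0, t = 1); each new remainder r_{k+1} = r_{k-1} − q_k·r_k inherits s_{k+1} = s_{k-1} − q_k·s_k, t_{k+1} = t_{k-1} − q_k·t_k, so r_k = a·s_k + b·t_k at every step:
  q = 9: r = 53, s = 1 − 9·0 = 1, t = 0 − 9·1 = -9  (check: 845·1 + 88·(-9) = 53)
  q = 1: r = 35, s = 0 − 1·1 = -1, t = 1 − 1·(-9) = 10  (check: 845·(-1) + 88·10 = 35)
  q = 1: r = 18, s = 1 − 1·(-1) = 2, t = -9 − 1·10 = -19  (check: 845·2 + 88·(-19) = 18)
  q = 1: r = 17, s = -1 − 1·2 = -3, t = 10 − 1·(-19) = 29  (check: 845·(-3) + 88·29 = 17)
  q = 1: r = 1, s = 2 − 1·(-3) = 5, t = -19 − 1·29 = -48  (check: 845·5 + 88·(-48) = 1)
The row with r = 1 (the gcd) gives the Bezout coefficients s = 5, t = -48.
Result: 845 · (5) + 88 · (-48) = 1.

gcd(845, 88) = 1; s = 5, t = -48 (check: 845·5 + 88·(-48) = 1).


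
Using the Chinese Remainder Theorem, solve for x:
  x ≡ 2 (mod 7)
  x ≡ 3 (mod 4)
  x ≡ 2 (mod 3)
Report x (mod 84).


Moduli 7, 4, 3 are pairwise coprime; by CRT there is a unique solution modulo M = 7 · 4 · 3 = 84.
Solve pairwise, accumulating the modulus:
  Start with x ≡ 2 (mod 7).
  Combine with x ≡ 3 (mod 4): since gcd(7, 4) = 1, we get a unique residue mod 28.
    Write x = 2 + 7·t and substitute into x ≡ 3 (mod 4): 7·t ≡ 3 − 2 = 1 (mod 4).
    Reduce coefficients mod 4: 3·t ≡ 1 (mod 4).
    The inverse of 3 mod 4 is 3 (since 3·3 = 9 = 2·4 + 1), so t ≡ 3·1 = 3 ≡ 3 (mod 4).
    Then x = 2 + 7·3 = 23, valid modulo lcm(7, 4) = 28: x ≡ 23 (mod 28).
  Combine with x ≡ 2 (mod 3): since gcd(28, 3) = 1, we get a unique residue mod 84.
    Write x = 23 + 28·t and substitute into x ≡ 2 (mod 3): 28·t ≡ 2 − 23 = -21 (mod 3).
    Reduce coefficients mod 3: 1·t ≡ 0 (mod 3).
    So t ≡ 0 (mod 3).
    Then x = 23 + 28·0 = 23, valid modulo lcm(28, 3) = 84: x ≡ 23 (mod 84).
Verify: 23 mod 7 = 2 ✓, 23 mod 4 = 3 ✓, 23 mod 3 = 2 ✓.

x ≡ 23 (mod 84).


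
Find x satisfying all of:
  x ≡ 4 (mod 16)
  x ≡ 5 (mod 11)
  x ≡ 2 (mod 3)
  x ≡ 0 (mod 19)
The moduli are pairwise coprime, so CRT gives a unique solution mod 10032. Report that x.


Product of moduli M = 16 · 11 · 3 · 19 = 10032.
Merge one congruence at a time:
  Start: x ≡ 4 (mod 16).
  Combine with x ≡ 5 (mod 11); new modulus lcm = 176.
    Write x = 4 + 16·t and substitute into x ≡ 5 (mod 11): 16·t ≡ 5 − 4 = 1 (mod 11).
    Reduce coefficients mod 11: 5·t ≡ 1 (mod 11).
    The inverse of 5 mod 11 is 9 (since 5·9 = 45 = 4·11 + 1), so t ≡ 9·1 = 9 ≡ 9 (mod 11).
    Then x = 4 + 16·9 = 148, valid modulo lcm(16, 11) = 176: x ≡ 148 (mod 176).
  Combine with x ≡ 2 (mod 3); new modulus lcm = 528.
    Write x = 148 + 176·t and substitute into x ≡ 2 (mod 3): 176·t ≡ 2 − 148 = -146 (mod 3).
    Reduce coefficients mod 3: 2·t ≡ 1 (mod 3).
    The inverse of 2 mod 3 is 2 (since 2·2 = 4 = 1·3 + 1), so t ≡ 2·1 = 2 ≡ 2 (mod 3).
    Then x = 148 + 176·2 = 500, valid modulo lcm(176, 3) = 528: x ≡ 500 (mod 528).
  Combine with x ≡ 0 (mod 19); new modulus lcm = 10032.
    Write x = 500 + 528·t and substitute into x ≡ 0 (mod 19): 528·t ≡ 0 − 500 = -500 (mod 19).
    Reduce coefficients mod 19: 15·t ≡ 13 (mod 19).
    The inverse of 15 mod 19 is 14 (since 15·14 = 210 = 11·19 + 1), so t ≡ 14·13 = 182 ≡ 11 (mod 19).
    Then x = 500 + 528·11 = 6308, valid modulo lcm(528, 19) = 10032: x ≡ 6308 (mod 10032).
Verify against each original: 6308 mod 16 = 4, 6308 mod 11 = 5, 6308 mod 3 = 2, 6308 mod 19 = 0.

x ≡ 6308 (mod 10032).


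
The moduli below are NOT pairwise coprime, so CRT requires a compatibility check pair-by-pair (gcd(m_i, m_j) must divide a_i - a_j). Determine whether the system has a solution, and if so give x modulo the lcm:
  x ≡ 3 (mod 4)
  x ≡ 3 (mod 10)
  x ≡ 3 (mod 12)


Moduli 4, 10, 12 are not pairwise coprime, so CRT works modulo lcm(m_i) when all pairwise compatibility conditions hold.
Pairwise compatibility: gcd(m_i, m_j) must divide a_i - a_j for every pair.
Merge one congruence at a time:
  Start: x ≡ 3 (mod 4).
  Combine with x ≡ 3 (mod 10): gcd(4, 10) = 2; 3 - 3 = 0, which IS divisible by 2, so compatible.
    Write x = 3 + 4·t and substitute into x ≡ 3 (mod 10): 4·t ≡ 3 − 3 = 0 (mod 10).
    Divide the congruence (and modulus) by g = 2: 2·t ≡ 0 (mod 5).
    The inverse of 2 mod 5 is 3 (since 2·3 = 6 = 1·5 + 1), so t ≡ 3·0 = 0 ≡ 0 (mod 5).
    Then x = 3 + 4·0 = 3, valid modulo lcm(4, 10) = 20: x ≡ 3 (mod 20).
  Combine with x ≡ 3 (mod 12): gcd(20, 12) = 4; 3 - 3 = 0, which IS divisible by 4, so compatible.
    Write x = 3 + 20·t and substitute into x ≡ 3 (mod 12): 20·t ≡ 3 − 3 = 0 (mod 12).
    Divide the congruence (and modulus) by g = 4: 5·t ≡ 0 (mod 3).
    Reduce coefficients mod 3: 2·t ≡ 0 (mod 3).
    The inverse of 2 mod 3 is 2 (since 2·2 = 4 = 1·3 + 1), so t ≡ 2·0 = 0 ≡ 0 (mod 3).
    Then x = 3 + 20·0 = 3, valid modulo lcm(20, 12) = 60: x ≡ 3 (mod 60).
Verify: 3 mod 4 = 3, 3 mod 10 = 3, 3 mod 12 = 3.

x ≡ 3 (mod 60).


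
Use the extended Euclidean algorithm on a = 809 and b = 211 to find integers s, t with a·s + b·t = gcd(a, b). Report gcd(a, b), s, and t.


Euclidean algorithm on (809, 211) — divide until remainder is 0:
  809 = 3 · 211 + 176
  211 = 1 · 176 + 35
  176 = 5 · 35 + 1
  35 = 35 · 1 + 0
gcd(809, 211) = 1.
Track Bezout coefficients alongside the remainders: start with r₀ = 809 = a·1 + b·0 (s = 1, t = 0) and r₁ = 211 = a·0 + b·1 (s = 0, t = 1); each new remainder r_{k+1} = r_{k-1} − q_k·r_k inherits s_{k+1} = s_{k-1} − q_k·s_k, t_{k+1} = t_{k-1} − q_k·t_k, so r_k = a·s_k + b·t_k at every step:
  q = 3: r = 176, s = 1 − 3·0 = 1, t = 0 − 3·1 = -3  (check: 809·1 + 211·(-3) = 176)
  q = 1: r = 35, s = 0 − 1·1 = -1, t = 1 − 1·(-3) = 4  (check: 809·(-1) + 211·4 = 35)
  q = 5: r = 1, s = 1 − 5·(-1) = 6, t = -3 − 5·4 = -23  (check: 809·6 + 211·(-23) = 1)
The row with r = 1 (the gcd) gives the Bezout coefficients s = 6, t = -23.
Result: 809 · (6) + 211 · (-23) = 1.

gcd(809, 211) = 1; s = 6, t = -23 (check: 809·6 + 211·(-23) = 1).


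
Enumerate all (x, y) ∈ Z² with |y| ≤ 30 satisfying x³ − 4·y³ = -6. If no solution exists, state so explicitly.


The equation is x³ - 4y³ = -6. For fixed y, x³ = 4·y³ − 6, so a solution requires the RHS to be a perfect cube.
Strategy: iterate y from -30 to 30, compute RHS = 4·y³ − 6, and check whether it is a (positive or negative) perfect cube.
Check small values of y:
  y = 0: RHS = -6 is not a perfect cube.
  y = 1: RHS = -2 is not a perfect cube.
  y = -1: RHS = -10 is not a perfect cube.
  y = 2: RHS = 26 is not a perfect cube.
  y = -2: RHS = -38 is not a perfect cube.
  y = 3: RHS = 102 is not a perfect cube.
  y = -3: RHS = -114 is not a perfect cube.
Continuing the search up to |y| = 30 finds no solutions either.
No (x, y) in the scanned range satisfies the equation.

No integer solutions with |y| ≤ 30.


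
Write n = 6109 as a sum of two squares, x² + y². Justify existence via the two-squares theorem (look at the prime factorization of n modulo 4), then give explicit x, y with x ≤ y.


Step 1: Factor n = 6109 = 41 · 149.
Step 2: Check the mod-4 condition on each prime factor: 41 ≡ 1 (mod 4), exponent 1; 149 ≡ 1 (mod 4), exponent 1.
All primes ≡ 3 (mod 4) appear to even exponent (or don't appear), so by the two-squares theorem n IS expressible as a sum of two squares.
Step 3: Build a representation. Here n = 41 · 149 is a product of primes ≡ 1 (mod 4). Each prime p ≡ 1 (mod 4) is itself a sum of two squares; find a² by testing p − a² for a perfect square:
  41: 41 − 1² = 40, 41 − 2² = 37, 41 − 3² = 32, 41 − 4² = 25 = 5² ⇒ 41 = 4² + 5².
  149: 149 − 1² = 148, 149 − 2² = 145, 149 − 3² = 140, 149 − 4² = 133, 149 − 5² = 124, 149 − 6² = 113, 149 − 7² = 100 = 10² ⇒ 149 = 7² + 10².
  Combine using the Brahmagupta–Fibonacci identity (a² + b²)(c² + d²) = (ac − bd)² + (ad + bc)² = (ac + bd)² + (ad − bc)²:
  41 · 149 = 6109: from (4² + 5²)(7² + 10²), take (4·7 − 5·10, 4·10 + 5·7) = (28 − 50, 40 + 35) = (-22, 75); dropping signs (only squares matter) gives (22, 75); check 22² + 75² = 484 + 5625 = 6109 ✓.
Step 4: Order so x ≤ y and verify: 22² + 75² = 484 + 5625 = 6109 = n. ✓

n = 6109 = 22² + 75² (one valid representation with x ≤ y).


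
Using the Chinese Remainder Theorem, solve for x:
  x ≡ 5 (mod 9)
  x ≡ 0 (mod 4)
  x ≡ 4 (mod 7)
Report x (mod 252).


Moduli 9, 4, 7 are pairwise coprime; by CRT there is a unique solution modulo M = 9 · 4 · 7 = 252.
Solve pairwise, accumulating the modulus:
  Start with x ≡ 5 (mod 9).
  Combine with x ≡ 0 (mod 4): since gcd(9, 4) = 1, we get a unique residue mod 36.
    Write x = 5 + 9·t and substitute into x ≡ 0 (mod 4): 9·t ≡ 0 − 5 = -5 (mod 4).
    Reduce coefficients mod 4: 1·t ≡ 3 (mod 4).
    So t ≡ 3 (mod 4).
    Then x = 5 + 9·3 = 32, valid modulo lcm(9, 4) = 36: x ≡ 32 (mod 36).
  Combine with x ≡ 4 (mod 7): since gcd(36, 7) = 1, we get a unique residue mod 252.
    Write x = 32 + 36·t and substitute into x ≡ 4 (mod 7): 36·t ≡ 4 − 32 = -28 (mod 7).
    Reduce coefficients mod 7: 1·t ≡ 0 (mod 7).
    So t ≡ 0 (mod 7).
    Then x = 32 + 36·0 = 32, valid modulo lcm(36, 7) = 252: x ≡ 32 (mod 252).
Verify: 32 mod 9 = 5 ✓, 32 mod 4 = 0 ✓, 32 mod 7 = 4 ✓.

x ≡ 32 (mod 252).


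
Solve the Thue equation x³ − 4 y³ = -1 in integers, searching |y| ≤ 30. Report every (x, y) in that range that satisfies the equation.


The equation is x³ - 4y³ = -1. For fixed y, x³ = 4·y³ − 1, so a solution requires the RHS to be a perfect cube.
Strategy: iterate y from -30 to 30, compute RHS = 4·y³ − 1, and check whether it is a (positive or negative) perfect cube.
Check small values of y:
  y = 0: RHS = -1 = (-1)³ ⇒ x = -1 works.
  y = 1: RHS = 3 is not a perfect cube.
  y = -1: RHS = -5 is not a perfect cube.
  y = 2: RHS = 31 is not a perfect cube.
  y = -2: RHS = -33 is not a perfect cube.
  y = 3: RHS = 107 is not a perfect cube.
  y = -3: RHS = -109 is not a perfect cube.
Continuing the search up to |y| = 30 finds no further solutions beyond those listed.
Collected solutions: (-1, 0).

Solutions (with |y| ≤ 30): (-1, 0).


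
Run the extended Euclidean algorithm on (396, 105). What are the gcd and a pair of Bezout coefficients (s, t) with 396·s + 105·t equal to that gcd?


Euclidean algorithm on (396, 105) — divide until remainder is 0:
  396 = 3 · 105 + 81
  105 = 1 · 81 + 24
  81 = 3 · 24 + 9
  24 = 2 · 9 + 6
  9 = 1 · 6 + 3
  6 = 2 · 3 + 0
gcd(396, 105) = 3.
Track Bezout coefficients alongside the remainders: start with r₀ = 396 = a·1 + b·0 (s = 1, t = 0) and r₁ = 105 = a·0 + b·1 (s = 0, t = 1); each new remainder r_{k+1} = r_{k-1} − q_k·r_k inherits s_{k+1} = s_{k-1} − q_k·s_k, t_{k+1} = t_{k-1} − q_k·t_k, so r_k = a·s_k + b·t_k at every step:
  q = 3: r = 81, s = 1 − 3·0 = 1, t = 0 − 3·1 = -3  (check: 396·1 + 105·(-3) = 81)
  q = 1: r = 24, s = 0 − 1·1 = -1, t = 1 − 1·(-3) = 4  (check: 396·(-1) + 105·4 = 24)
  q = 3: r = 9, s = 1 − 3·(-1) = 4, t = -3 − 3·4 = -15  (check: 396·4 + 105·(-15) = 9)
  q = 2: r = 6, s = -1 − 2·4 = -9, t = 4 − 2·(-15) = 34  (check: 396·(-9) + 105·34 = 6)
  q = 1: r = 3, s = 4 − 1·(-9) = 13, t = -15 − 1·34 = -49  (check: 396·13 + 105·(-49) = 3)
The row with r = 3 (the gcd) gives the Bezout coefficients s = 13, t = -49.
Result: 396 · (13) + 105 · (-49) = 3.

gcd(396, 105) = 3; s = 13, t = -49 (check: 396·13 + 105·(-49) = 3).


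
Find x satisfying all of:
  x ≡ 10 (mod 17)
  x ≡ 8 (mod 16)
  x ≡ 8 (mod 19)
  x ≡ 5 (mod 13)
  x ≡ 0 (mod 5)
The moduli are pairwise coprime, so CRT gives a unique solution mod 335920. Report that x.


Product of moduli M = 17 · 16 · 19 · 13 · 5 = 335920.
Merge one congruence at a time:
  Start: x ≡ 10 (mod 17).
  Combine with x ≡ 8 (mod 16); new modulus lcm = 272.
    Write x = 10 + 17·t and substitute into x ≡ 8 (mod 16): 17·t ≡ 8 − 10 = -2 (mod 16).
    Reduce coefficients mod 16: 1·t ≡ 14 (mod 16).
    So t ≡ 14 (mod 16).
    Then x = 10 + 17·14 = 248, valid modulo lcm(17, 16) = 272: x ≡ 248 (mod 272).
  Combine with x ≡ 8 (mod 19); new modulus lcm = 5168.
    Write x = 248 + 272·t and substitute into x ≡ 8 (mod 19): 272·t ≡ 8 − 248 = -240 (mod 19).
    Reduce coefficients mod 19: 6·t ≡ 7 (mod 19).
    The inverse of 6 mod 19 is 16 (since 6·16 = 96 = 5·19 + 1), so t ≡ 16·7 = 112 ≡ 17 (mod 19).
    Then x = 248 + 272·17 = 4872, valid modulo lcm(272, 19) = 5168: x ≡ 4872 (mod 5168).
  Combine with x ≡ 5 (mod 13); new modulus lcm = 67184.
    Write x = 4872 + 5168·t and substitute into x ≡ 5 (mod 13): 5168·t ≡ 5 − 4872 = -4867 (mod 13).
    Reduce coefficients mod 13: 7·t ≡ 8 (mod 13).
    The inverse of 7 mod 13 is 2 (since 7·2 = 14 = 1·13 + 1), so t ≡ 2·8 = 16 ≡ 3 (mod 13).
    Then x = 4872 + 5168·3 = 20376, valid modulo lcm(5168, 13) = 67184: x ≡ 20376 (mod 67184).
  Combine with x ≡ 0 (mod 5); new modulus lcm = 335920.
    Write x = 20376 + 67184·t and substitute into x ≡ 0 (mod 5): 67184·t ≡ 0 − 20376 = -20376 (mod 5).
    Reduce coefficients mod 5: 4·t ≡ 4 (mod 5).
    The inverse of 4 mod 5 is 4 (since 4·4 = 16 = 3·5 + 1), so t ≡ 4·4 = 16 ≡ 1 (mod 5).
    Then x = 20376 + 67184·1 = 87560, valid modulo lcm(67184, 5) = 335920: x ≡ 87560 (mod 335920).
Verify against each original: 87560 mod 17 = 10, 87560 mod 16 = 8, 87560 mod 19 = 8, 87560 mod 13 = 5, 87560 mod 5 = 0.

x ≡ 87560 (mod 335920).
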